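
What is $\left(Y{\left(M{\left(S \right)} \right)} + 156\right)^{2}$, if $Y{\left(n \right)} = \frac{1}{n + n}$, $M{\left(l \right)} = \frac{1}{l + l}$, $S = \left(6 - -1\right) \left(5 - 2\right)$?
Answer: $31329$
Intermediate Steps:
$S = 21$ ($S = \left(6 + 1\right) 3 = 7 \cdot 3 = 21$)
$M{\left(l \right)} = \frac{1}{2 l}$
$Y{\left(n \right)} = \frac{1}{2 n}$
$\left(Y{\left(M{\left(S \right)} \right)} + 156\right)^{2} = \left(\frac{1}{2 \frac{1}{2 \cdot 21}} + 156\right)^{2} = \left(\frac{1}{2 \cdot \frac{1}{2} \cdot \frac{1}{21}} + 156\right)^{2} = \left(\frac{\frac{1}{\frac{1}{42}}}{2} + 156\right)^{2} = \left(\frac{1}{2} \cdot 42 + 156\right)^{2} = \left(21 + 156\right)^{2} = 177^{2} = 31329$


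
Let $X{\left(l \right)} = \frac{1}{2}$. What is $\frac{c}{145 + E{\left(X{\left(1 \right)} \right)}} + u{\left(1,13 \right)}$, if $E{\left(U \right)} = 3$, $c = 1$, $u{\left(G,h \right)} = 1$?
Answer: $\frac{149}{148} \approx 1.0068$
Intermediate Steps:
$X{\left(l \right)} = \frac{1}{2}$
$\frac{c}{145 + E{\left(X{\left(1 \right)} \right)}} + u{\left(1,13 \right)} = 1 \frac{1}{145 + 3} + 1 = 1 \cdot \frac{1}{148} + 1 = \frac{1}{148} + 1 = \frac{149}{148}$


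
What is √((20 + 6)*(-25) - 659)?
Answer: I*√1309 ≈ 36.18*I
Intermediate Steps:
√((20 + 6)*(-25) - 659) = √(26*(-25) - 659) = √(-650 - 659) = √(-1309) = I*√1309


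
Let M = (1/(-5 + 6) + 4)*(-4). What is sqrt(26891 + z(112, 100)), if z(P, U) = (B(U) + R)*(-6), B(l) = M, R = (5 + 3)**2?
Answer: sqrt(26627) ≈ 163.18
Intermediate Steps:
R = 64 (R = 8**2 = 64)
M = -20 (M = (1/1 + 4)*(-4) = (1 + 4)*(-4) = 5*(-4) = -20)
B(l) = -20
z(P, U) = -264 (z(P, U) = (-20 + 64)*(-6) = 44*(-6) = -264)
sqrt(26891 + z(112, 100)) = sqrt(26891 - 264) = sqrt(26627)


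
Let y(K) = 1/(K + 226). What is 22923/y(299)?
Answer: 12034575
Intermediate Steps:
y(K) = 1/(226 + K)
22923/y(299) = 22923/(1/(226 + 299)) = 22923/(1/525) = 22923*525 = 12034575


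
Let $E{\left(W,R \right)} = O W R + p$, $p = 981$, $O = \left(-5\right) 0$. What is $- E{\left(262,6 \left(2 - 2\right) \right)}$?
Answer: $-981$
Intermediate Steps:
$O = 0$
$E{\left(W,R \right)} = 981$ ($E{\left(W,R \right)} = 0 W R + 981 = 0 R + 981 = 0 + 981 = 981$)
$- E{\left(262,6 \left(2 - 2\right) \right)} = \left(-1\right) 981 = -981$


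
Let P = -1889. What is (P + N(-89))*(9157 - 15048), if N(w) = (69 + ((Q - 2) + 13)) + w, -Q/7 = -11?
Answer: 10727511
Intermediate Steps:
Q = 77 (Q = -7*(-11) = 77)
N(w) = 157 + w (N(w) = (69 + ((77 - 2) + 13)) + w = (69 + (75 + 13)) + w = (69 + 88) + w = 157 + w)
(P + N(-89))*(9157 - 15048) = (-1889 + (157 - 89))*(9157 - 15048) = (-1889 + 68)*(-5891) = -1821*(-5891) = 10727511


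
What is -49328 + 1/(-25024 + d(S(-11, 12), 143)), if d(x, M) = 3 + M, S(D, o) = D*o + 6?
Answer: -1227181985/24878 ≈ -49328.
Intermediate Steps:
S(D, o) = 6 + D*o
-49328 + 1/(-25024 + d(S(-11, 12), 143)) = -49328 + 1/(-25024 + (3 + 143)) = -49328 + 1/(-25024 + 146) = -49328 + 1/(-24878) = -49328 - 1/24878 = -1227181985/24878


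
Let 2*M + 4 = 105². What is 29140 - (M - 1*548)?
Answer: 48355/2 ≈ 24178.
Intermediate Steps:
M = 11021/2 (M = -2 + (½)*105² = -2 + (½)*11025 = -2 + 11025/2 = 11021/2 ≈ 5510.5)
29140 - (M - 1*548) = 29140 - (11021/2 - 1*548) = 29140 - (11021/2 - 548) = 29140 - 1*9925/2 = 29140 - 9925/2 = 48355/2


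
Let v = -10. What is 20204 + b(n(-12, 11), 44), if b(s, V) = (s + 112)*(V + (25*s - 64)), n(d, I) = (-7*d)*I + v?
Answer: 23443784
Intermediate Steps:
n(d, I) = -10 - 7*I*d (n(d, I) = (-7*d)*I - 10 = -7*I*d - 10 = -10 - 7*I*d)
b(s, V) = (112 + s)*(-64 + V + 25*s) (b(s, V) = (112 + s)*(V + (-64 + 25*s)) = (112 + s)*(-64 + V + 25*s))
20204 + b(n(-12, 11), 44) = 20204 + (-7168 + 25*(-10 - 7*11*(-12))² + 112*44 + 2736*(-10 - 7*11*(-12)) + 44*(-10 - 7*11*(-12))) = 20204 + (-7168 + 25*(-10 + 924)² + 4928 + 2736*(-10 + 924) + 44*(-10 + 924)) = 20204 + (-7168 + 25*914² + 4928 + 2736*914 + 44*914) = 20204 + (-7168 + 25*835396 + 4928 + 2500704 + 40216) = 20204 + (-7168 + 20884900 + 4928 + 2500704 + 40216) = 20204 + 23423580 = 23443784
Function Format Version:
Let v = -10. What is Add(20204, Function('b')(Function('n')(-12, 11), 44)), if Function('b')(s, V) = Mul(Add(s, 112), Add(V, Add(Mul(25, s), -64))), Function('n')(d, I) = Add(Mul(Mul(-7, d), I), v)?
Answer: 23443784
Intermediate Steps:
Function('n')(d, I) = Add(-10, Mul(-7, I, d)) (Function('n')(d, I) = Add(Mul(Mul(-7, d), I), -10) = Add(Mul(-7, I, d), -10) = Add(-10, Mul(-7, I, d)))
Function('b')(s, V) = Mul(Add(112, s), Add(-64, V, Mul(25, s))) (Function('b')(s, V) = Mul(Add(112, s), Add(V, Add(-64, Mul(25, s)))) = Mul(Add(112, s), Add(-64, V, Mul(25, s))))
Add(20204, Function('b')(Function('n')(-12, 11), 44)) = Add(20204, Add(-7168, Mul(25, Pow(Add(-10, Mul(-7, 11, -12)), 2)), Mul(112, 44), Mul(2736, Add(-10, Mul(-7, 11, -12))), Mul(44, Add(-10, Mul(-7, 11, -12))))) = Add(20204, Add(-7168, Mul(25, Pow(Add(-10, 924), 2)), 4928, Mul(2736, Add(-10, 924)), Mul(44, Add(-10, 924)))) = Add(20204, Add(-7168, Mul(25, Pow(914, 2)), 4928, Mul(2736, 914), Mul(44, 914))) = Add(20204, Add(-7168, Mul(25, 835396), 4928, 2500704, 40216)) = Add(20204, Add(-7168, 20884900, 4928, 2500704, 40216)) = Add(20204, 23423580) = 23443784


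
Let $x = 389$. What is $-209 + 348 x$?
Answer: $135163$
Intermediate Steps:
$-209 + 348 x = -209 + 348 \cdot 389 = -209 + 135372 = 135163$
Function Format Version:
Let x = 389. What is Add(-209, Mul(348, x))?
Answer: 135163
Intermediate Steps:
Add(-209, Mul(348, x)) = Add(-209, Mul(348, 389)) = Add(-209, 135372) = 135163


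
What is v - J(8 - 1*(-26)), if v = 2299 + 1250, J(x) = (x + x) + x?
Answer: 3447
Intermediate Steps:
J(x) = 3*x (J(x) = 2*x + x = 3*x)
v = 3549
v - J(8 - 1*(-26)) = 3549 - 3*(8 - 1*(-26)) = 3549 - 3*(8 + 26) = 3549 - 3*34 = 3549 - 1*102 = 3549 - 102 = 3447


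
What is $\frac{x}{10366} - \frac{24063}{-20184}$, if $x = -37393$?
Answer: $- \frac{84217209}{34871224} \approx -2.4151$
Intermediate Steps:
$\frac{x}{10366} - \frac{24063}{-20184} = - \frac{37393}{10366} - \frac{24063}{-20184} = \left(-37393\right) \frac{1}{10366} - - \frac{8021}{6728} = - \frac{37393}{10366} + \frac{8021}{6728} = - \frac{84217209}{34871224}$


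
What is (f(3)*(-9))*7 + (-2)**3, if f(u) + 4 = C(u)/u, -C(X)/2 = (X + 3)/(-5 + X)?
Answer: 118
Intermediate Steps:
C(X) = -2*(3 + X)/(-5 + X) (C(X) = -2*(X + 3)/(-5 + X) = -2*(3 + X)/(-5 + X))
f(u) = -4 + 2*(-3 - u)/(u*(-5 + u)) (f(u) = -4 + (2*(-3 - u)/(-5 + u))/u = -4 + 2*(-3 - u)/(u*(-5 + u)))
(f(3)*(-9))*7 + (-2)**3 = ((2*(-3 - 2*3**2 + 9*3)/(3*(-5 + 3)))*(-9))*7 + (-2)**3 = ((2*(1/3)*(-3 - 2*9 + 27)/(-2))*(-9))*7 - 8 = ((2*(1/3)*(-1/2)*(-3 - 18 + 27))*(-9))*7 - 8 = ((2*(1/3)*(-1/2)*6)*(-9))*7 - 8 = -2*(-9)*7 - 8 = 18*7 - 8 = 126 - 8 = 118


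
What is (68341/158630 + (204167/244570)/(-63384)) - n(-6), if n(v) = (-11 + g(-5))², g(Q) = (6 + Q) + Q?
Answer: -55222788033362713/245905448071440 ≈ -224.57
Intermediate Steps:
g(Q) = 6 + 2*Q
n(v) = 225 (n(v) = (-11 + (6 + 2*(-5)))² = (-11 + (6 - 10))² = (-11 - 4)² = (-15)² = 225)
(68341/158630 + (204167/244570)/(-63384)) - n(-6) = (68341/158630 + (204167/244570)/(-63384)) - 1*225 = (68341*(1/158630) + (204167*(1/244570))*(-1/63384)) - 225 = (68341/158630 + (204167/244570)*(-1/63384)) - 225 = (68341/158630 - 204167/15501824880) - 225 = 105937782711287/245905448071440 - 225 = -55222788033362713/245905448071440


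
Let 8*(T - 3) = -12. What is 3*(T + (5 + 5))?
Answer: 69/2 ≈ 34.500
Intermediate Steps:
T = 3/2 (T = 3 + (⅛)*(-12) = 3 - 3/2 = 3/2 ≈ 1.5000)
3*(T + (5 + 5)) = 3*(3/2 + (5 + 5)) = 3*(3/2 + 10) = 3*(23/2) = 69/2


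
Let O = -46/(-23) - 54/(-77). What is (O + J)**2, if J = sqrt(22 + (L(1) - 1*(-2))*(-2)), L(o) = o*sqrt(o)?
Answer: 266256/5929 ≈ 44.907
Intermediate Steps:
L(o) = o**(3/2)
O = 208/77 (O = -46*(-1/23) - 54*(-1/77) = 2 + 54/77 = 208/77 ≈ 2.7013)
J = 4 (J = sqrt(22 + (1**(3/2) - 1*(-2))*(-2)) = sqrt(22 + (1 + 2)*(-2)) = sqrt(22 + 3*(-2)) = sqrt(22 - 6) = sqrt(16) = 4)
(O + J)**2 = (208/77 + 4)**2 = (516/77)**2 = 266256/5929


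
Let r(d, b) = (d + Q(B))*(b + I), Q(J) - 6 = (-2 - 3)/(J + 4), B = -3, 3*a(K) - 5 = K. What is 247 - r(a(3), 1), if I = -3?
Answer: 763/3 ≈ 254.33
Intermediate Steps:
a(K) = 5/3 + K/3
Q(J) = 6 - 5/(4 + J) (Q(J) = 6 + (-2 - 3)/(J + 4) = 6 - 5/(4 + J))
r(d, b) = (1 + d)*(-3 + b) (r(d, b) = (d + (19 + 6*(-3))/(4 - 3))*(b - 3) = (d + (19 - 18)/1)*(-3 + b) = (d + 1*1)*(-3 + b) = (d + 1)*(-3 + b) = (1 + d)*(-3 + b))
247 - r(a(3), 1) = 247 - (-3 + 1 - 3*(5/3 + (1/3)*3) + 1*(5/3 + (1/3)*3)) = 247 - (-3 + 1 - 3*(5/3 + 1) + 1*(5/3 + 1)) = 247 - (-3 + 1 - 3*8/3 + 1*(8/3)) = 247 - (-3 + 1 - 8 + 8/3) = 247 - 1*(-22/3) = 247 + 22/3 = 763/3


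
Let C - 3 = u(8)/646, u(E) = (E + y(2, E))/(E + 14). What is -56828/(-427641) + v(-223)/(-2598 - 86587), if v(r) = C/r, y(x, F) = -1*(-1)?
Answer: 3212511855360025/24174706528147692 ≈ 0.13289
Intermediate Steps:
y(x, F) = 1
u(E) = (1 + E)/(14 + E) (u(E) = (E + 1)/(E + 14) = (1 + E)/(14 + E))
C = 42645/14212 (C = 3 + ((1 + 8)/(14 + 8))/646 = 3 + (9/22)*(1/646) = 3 + 9/14212 = 42645/14212 ≈ 3.0006)
v(r) = 42645/(14212*r)
-56828/(-427641) + v(-223)/(-2598 - 86587) = -56828/(-427641) + ((42645/14212)/(-223))/(-2598 - 86587) = -56828*(-1/427641) + ((42645/14212)*(-1/223))/(-89185) = 56828/427641 - 42645/3169276*(-1/89185) = 56828/427641 + 8529/56530376012 = 3212511855360025/24174706528147692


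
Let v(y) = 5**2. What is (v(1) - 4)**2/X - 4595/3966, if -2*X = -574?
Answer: 61463/162606 ≈ 0.37799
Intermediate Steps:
X = 287 (X = -1/2*(-574) = 287)
v(y) = 25
(v(1) - 4)**2/X - 4595/3966 = (25 - 4)**2/287 - 4595/3966 = 21**2*(1/287) - 4595*1/3966 = 441*(1/287) - 4595/3966 = 63/41 - 4595/3966 = 61463/162606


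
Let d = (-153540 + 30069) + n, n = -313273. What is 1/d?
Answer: -1/436744 ≈ -2.2897e-6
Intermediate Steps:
d = -436744 (d = (-153540 + 30069) - 313273 = -123471 - 313273 = -436744)
1/d = 1/(-436744) = -1/436744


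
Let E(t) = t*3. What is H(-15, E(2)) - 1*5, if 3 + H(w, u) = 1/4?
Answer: -31/4 ≈ -7.7500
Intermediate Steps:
E(t) = 3*t
H(w, u) = -11/4 (H(w, u) = -3 + 1/4 = -11/4)
H(-15, E(2)) - 1*5 = -11/4 - 1*5 = -11/4 - 5 = -31/4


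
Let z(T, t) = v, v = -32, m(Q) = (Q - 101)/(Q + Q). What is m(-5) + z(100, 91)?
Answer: -107/5 ≈ -21.400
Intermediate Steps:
m(Q) = (-101 + Q)/(2*Q) (m(Q) = (-101 + Q)/((2*Q)) = (-101 + Q)*(1/(2*Q)) = (-101 + Q)/(2*Q))
z(T, t) = -32
m(-5) + z(100, 91) = (½)*(-101 - 5)/(-5) - 32 = (½)*(-⅕)*(-106) - 32 = 53/5 - 32 = -107/5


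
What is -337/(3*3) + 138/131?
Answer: -42905/1179 ≈ -36.391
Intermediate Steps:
-337/(3*3) + 138/131 = -337/9 + 138*(1/131) = -337*1/9 + 138/131 = -337/9 + 138/131 = -42905/1179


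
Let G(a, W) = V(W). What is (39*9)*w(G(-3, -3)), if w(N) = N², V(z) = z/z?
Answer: 351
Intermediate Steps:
V(z) = 1
G(a, W) = 1
(39*9)*w(G(-3, -3)) = (39*9)*1² = 351*1 = 351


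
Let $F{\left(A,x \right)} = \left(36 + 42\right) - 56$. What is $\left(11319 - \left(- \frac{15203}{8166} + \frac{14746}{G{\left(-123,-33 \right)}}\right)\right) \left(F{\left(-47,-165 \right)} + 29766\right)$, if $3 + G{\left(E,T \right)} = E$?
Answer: $\frac{29213666553082}{85743} \approx 3.4071 \cdot 10^{8}$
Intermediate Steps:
$F{\left(A,x \right)} = 22$ ($F{\left(A,x \right)} = 78 - 56 = 22$)
$G{\left(E,T \right)} = -3 + E$
$\left(11319 - \left(- \frac{15203}{8166} + \frac{14746}{G{\left(-123,-33 \right)}}\right)\right) \left(F{\left(-47,-165 \right)} + 29766\right) = \left(11319 - \left(- \frac{15203}{8166} + \frac{14746}{-3 - 123}\right)\right) \left(22 + 29766\right) = \left(11319 - \left(- \frac{15203}{8166} + \frac{14746}{-126}\right)\right) 29788 = \left(11319 + \left(\frac{15203}{8166} - - \frac{7373}{63}\right)\right) 29788 = \left(11319 + \left(\frac{15203}{8166} + \frac{7373}{63}\right)\right) 29788 = \left(11319 + \frac{20388569}{171486}\right) 29788 = \frac{1961438603}{171486} \cdot 29788 = \frac{29213666553082}{85743}$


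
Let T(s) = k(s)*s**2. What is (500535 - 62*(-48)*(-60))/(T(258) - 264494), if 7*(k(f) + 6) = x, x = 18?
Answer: -2253825/3448994 ≈ -0.65347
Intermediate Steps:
k(f) = -24/7 (k(f) = -6 + (1/7)*18 = -6 + 18/7 = -24/7)
T(s) = -24*s**2/7
(500535 - 62*(-48)*(-60))/(T(258) - 264494) = (500535 - 62*(-48)*(-60))/(-24/7*258**2 - 264494) = (500535 + 2976*(-60))/(-24/7*66564 - 264494) = (500535 - 178560)/(-1597536/7 - 264494) = 321975/(-3448994/7) = 321975*(-7/3448994) = -2253825/3448994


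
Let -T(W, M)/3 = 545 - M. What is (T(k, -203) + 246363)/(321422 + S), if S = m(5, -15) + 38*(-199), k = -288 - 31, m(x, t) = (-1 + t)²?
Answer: 244119/314116 ≈ 0.77716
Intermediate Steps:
k = -319
T(W, M) = -1635 + 3*M (T(W, M) = -3*(545 - M) = -1635 + 3*M)
S = -7306 (S = (-1 - 15)² + 38*(-199) = (-16)² - 7562 = 256 - 7562 = -7306)
(T(k, -203) + 246363)/(321422 + S) = ((-1635 + 3*(-203)) + 246363)/(321422 - 7306) = ((-1635 - 609) + 246363)/314116 = (-2244 + 246363)*(1/314116) = 244119*(1/314116) = 244119/314116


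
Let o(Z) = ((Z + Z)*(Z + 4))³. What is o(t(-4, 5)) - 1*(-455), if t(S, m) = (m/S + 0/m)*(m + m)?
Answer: 76769265/8 ≈ 9.5962e+6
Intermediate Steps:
t(S, m) = 2*m²/S (t(S, m) = (m/S + 0)*(2*m) = (m/S)*(2*m) = 2*m²/S)
o(Z) = 8*Z³*(4 + Z)³ (o(Z) = ((2*Z)*(4 + Z))³ = (2*Z*(4 + Z))³ = 8*Z³*(4 + Z)³)
o(t(-4, 5)) - 1*(-455) = 8*(2*5²/(-4))³*(4 + 2*5²/(-4))³ - 1*(-455) = 8*(2*(-¼)*25)³*(4 + 2*(-¼)*25)³ + 455 = 8*(-25/2)³*(4 - 25/2)³ + 455 = 8*(-15625/8)*(-17/2)³ + 455 = 8*(-15625/8)*(-4913/8) + 455 = 76765625/8 + 455 = 76769265/8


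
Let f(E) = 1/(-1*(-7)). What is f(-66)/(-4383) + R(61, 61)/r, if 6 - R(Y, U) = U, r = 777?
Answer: -80392/1135197 ≈ -0.070818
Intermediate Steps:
R(Y, U) = 6 - U
f(E) = ⅐ (f(E) = 1/7 = ⅐)
f(-66)/(-4383) + R(61, 61)/r = (⅐)/(-4383) + (6 - 1*61)/777 = (⅐)*(-1/4383) + (6 - 61)*(1/777) = -1/30681 - 55*1/777 = -1/30681 - 55/777 = -80392/1135197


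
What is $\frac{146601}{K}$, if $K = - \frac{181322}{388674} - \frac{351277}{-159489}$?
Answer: $\frac{45897387643107}{543501880} \approx 84448.0$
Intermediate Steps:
$K = \frac{543501880}{313076907}$ ($K = \left(-181322\right) \frac{1}{388674} - - \frac{351277}{159489} = - \frac{90661}{194337} + \frac{351277}{159489} = \frac{543501880}{313076907} \approx 1.736$)
$\frac{146601}{K} = \frac{146601}{\frac{543501880}{313076907}} = 146601 \cdot \frac{313076907}{543501880} = \frac{45897387643107}{543501880}$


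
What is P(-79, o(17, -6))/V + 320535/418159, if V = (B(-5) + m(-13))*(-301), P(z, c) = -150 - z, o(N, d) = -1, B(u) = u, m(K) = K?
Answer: 34836109/46236438 ≈ 0.75343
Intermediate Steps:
V = 5418 (V = (-5 - 13)*(-301) = -18*(-301) = 5418)
P(-79, o(17, -6))/V + 320535/418159 = (-150 - 1*(-79))/5418 + 320535/418159 = (-150 + 79)*(1/5418) + 320535*(1/418159) = -71*1/5418 + 320535/418159 = -71/5418 + 320535/418159 = 34836109/46236438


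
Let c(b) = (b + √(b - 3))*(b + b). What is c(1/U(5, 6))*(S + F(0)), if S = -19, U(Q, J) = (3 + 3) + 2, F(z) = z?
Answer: -19/32 - 19*I*√46/16 ≈ -0.59375 - 8.054*I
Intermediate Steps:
U(Q, J) = 8 (U(Q, J) = 6 + 2 = 8)
c(b) = 2*b*(b + √(-3 + b)) (c(b) = (b + √(-3 + b))*(2*b) = 2*b*(b + √(-3 + b)))
c(1/U(5, 6))*(S + F(0)) = (2*(1/8 + √(-3 + 1/8))/8)*(-19 + 0) = (2*(⅛)*(⅛ + √(-3 + ⅛)))*(-19) = (2*(⅛)*(⅛ + √(-23/8)))*(-19) = (2*(⅛)*(⅛ + I*√46/4))*(-19) = (1/32 + I*√46/16)*(-19) = -19/32 - 19*I*√46/16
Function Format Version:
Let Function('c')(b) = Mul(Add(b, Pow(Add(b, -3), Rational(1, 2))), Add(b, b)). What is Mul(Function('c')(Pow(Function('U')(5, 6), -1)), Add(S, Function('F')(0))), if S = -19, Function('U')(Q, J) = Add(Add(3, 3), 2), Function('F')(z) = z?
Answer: Add(Rational(-19, 32), Mul(Rational(-19, 16), I, Pow(46, Rational(1, 2)))) ≈ Add(-0.59375, Mul(-8.0540, I))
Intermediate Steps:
Function('U')(Q, J) = 8 (Function('U')(Q, J) = Add(6, 2) = 8)
Function('c')(b) = Mul(2, b, Add(b, Pow(Add(-3, b), Rational(1, 2)))) (Function('c')(b) = Mul(Add(b, Pow(Add(-3, b), Rational(1, 2))), Mul(2, b)) = Mul(2, b, Add(b, Pow(Add(-3, b), Rational(1, 2)))))
Mul(Function('c')(Pow(Function('U')(5, 6), -1)), Add(S, Function('F')(0))) = Mul(Mul(2, Pow(8, -1), Add(Pow(8, -1), Pow(Add(-3, Pow(8, -1)), Rational(1, 2)))), Add(-19, 0)) = Mul(Mul(2, Rational(1, 8), Add(Rational(1, 8), Pow(Add(-3, Rational(1, 8)), Rational(1, 2)))), -19) = Mul(Mul(2, Rational(1, 8), Add(Rational(1, 8), Pow(Rational(-23, 8), Rational(1, 2)))), -19) = Mul(Mul(2, Rational(1, 8), Add(Rational(1, 8), Mul(Rational(1, 4), I, Pow(46, Rational(1, 2))))), -19) = Mul(Add(Rational(1, 32), Mul(Rational(1, 16), I, Pow(46, Rational(1, 2)))), -19) = Add(Rational(-19, 32), Mul(Rational(-19, 16), I, Pow(46, Rational(1, 2))))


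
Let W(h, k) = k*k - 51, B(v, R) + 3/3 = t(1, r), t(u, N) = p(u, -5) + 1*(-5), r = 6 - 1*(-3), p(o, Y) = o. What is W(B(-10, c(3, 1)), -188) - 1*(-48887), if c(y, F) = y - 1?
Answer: 84180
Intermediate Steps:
r = 9 (r = 6 + 3 = 9)
c(y, F) = -1 + y
t(u, N) = -5 + u (t(u, N) = u + 1*(-5) = u - 5 = -5 + u)
B(v, R) = -5 (B(v, R) = -1 + (-5 + 1) = -1 - 4 = -5)
W(h, k) = -51 + k² (W(h, k) = k² - 51 = -51 + k²)
W(B(-10, c(3, 1)), -188) - 1*(-48887) = (-51 + (-188)²) - 1*(-48887) = (-51 + 35344) + 48887 = 35293 + 48887 = 84180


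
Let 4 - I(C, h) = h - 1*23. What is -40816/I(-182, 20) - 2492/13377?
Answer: -11143124/1911 ≈ -5831.0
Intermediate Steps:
I(C, h) = 27 - h (I(C, h) = 4 - (h - 1*23) = 4 - (h - 23) = 4 - (-23 + h) = 4 + (23 - h) = 27 - h)
-40816/I(-182, 20) - 2492/13377 = -40816/(27 - 1*20) - 2492/13377 = -40816/(27 - 20) - 2492*1/13377 = -40816/7 - 356/1911 = -11143124/1911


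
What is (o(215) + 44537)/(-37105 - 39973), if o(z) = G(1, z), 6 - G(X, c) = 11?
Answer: -22266/38539 ≈ -0.57775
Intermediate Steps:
G(X, c) = -5 (G(X, c) = 6 - 1*11 = 6 - 11 = -5)
o(z) = -5
(o(215) + 44537)/(-37105 - 39973) = (-5 + 44537)/(-37105 - 39973) = 44532/(-77078) = 44532*(-1/77078) = -22266/38539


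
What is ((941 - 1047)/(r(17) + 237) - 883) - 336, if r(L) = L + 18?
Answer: -165837/136 ≈ -1219.4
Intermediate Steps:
r(L) = 18 + L
((941 - 1047)/(r(17) + 237) - 883) - 336 = ((941 - 1047)/((18 + 17) + 237) - 883) - 336 = (-106/(35 + 237) - 883) - 336 = (-106/272 - 883) - 336 = (-106*1/272 - 883) - 336 = (-53/136 - 883) - 336 = -120141/136 - 336 = -165837/136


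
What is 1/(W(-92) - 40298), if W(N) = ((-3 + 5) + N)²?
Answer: -1/32198 ≈ -3.1058e-5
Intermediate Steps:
W(N) = (2 + N)²
1/(W(-92) - 40298) = 1/((2 - 92)² - 40298) = 1/((-90)² - 40298) = 1/(8100 - 40298) = 1/(-32198) = -1/32198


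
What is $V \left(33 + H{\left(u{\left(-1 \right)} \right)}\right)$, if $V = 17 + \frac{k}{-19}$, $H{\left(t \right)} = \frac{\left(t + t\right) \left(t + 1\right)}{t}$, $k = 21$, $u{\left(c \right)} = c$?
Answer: $\frac{9966}{19} \approx 524.53$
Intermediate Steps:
$H{\left(t \right)} = 2 + 2 t$ ($H{\left(t \right)} = \frac{2 t \left(1 + t\right)}{t} = 2 + 2 t$)
$V = \frac{302}{19}$ ($V = 17 + \frac{21}{-19} = 17 + 21 \left(- \frac{1}{19}\right) = 17 - \frac{21}{19} = \frac{302}{19} \approx 15.895$)
$V \left(33 + H{\left(u{\left(-1 \right)} \right)}\right) = \frac{302 \left(33 + \left(2 + 2 \left(-1\right)\right)\right)}{19} = \frac{302 \left(33 + \left(2 - 2\right)\right)}{19} = \frac{302 \left(33 + 0\right)}{19} = \frac{302}{19} \cdot 33 = \frac{9966}{19}$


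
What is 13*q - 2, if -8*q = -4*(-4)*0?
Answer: -2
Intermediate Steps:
q = 0 (q = -(-4*(-4))*0/8 = -2*0 = -1/8*0 = 0)
13*q - 2 = 13*0 - 2 = 0 - 2 = -2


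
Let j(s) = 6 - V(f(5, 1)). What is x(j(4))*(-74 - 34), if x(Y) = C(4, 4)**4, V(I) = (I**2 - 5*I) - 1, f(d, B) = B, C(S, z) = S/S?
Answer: -108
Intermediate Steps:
C(S, z) = 1
V(I) = -1 + I**2 - 5*I
j(s) = 11 (j(s) = 6 - (-1 + 1**2 - 5*1) = 6 - (-1 + 1 - 5) = 6 - 1*(-5) = 6 + 5 = 11)
x(Y) = 1 (x(Y) = 1**4 = 1)
x(j(4))*(-74 - 34) = 1*(-74 - 34) = 1*(-108) = -108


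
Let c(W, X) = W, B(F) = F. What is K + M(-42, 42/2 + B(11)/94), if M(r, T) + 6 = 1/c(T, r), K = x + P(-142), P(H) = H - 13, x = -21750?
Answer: -43493241/1985 ≈ -21911.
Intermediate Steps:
P(H) = -13 + H
K = -21905 (K = -21750 + (-13 - 142) = -21750 - 155 = -21905)
M(r, T) = -6 + 1/T
K + M(-42, 42/2 + B(11)/94) = -21905 + (-6 + 1/(42/2 + 11/94)) = -21905 + (-6 + 1/(42*(½) + 11*(1/94))) = -21905 + (-6 + 1/(21 + 11/94)) = -21905 + (-6 + 1/(1985/94)) = -21905 + (-6 + 94/1985) = -21905 - 11816/1985 = -43493241/1985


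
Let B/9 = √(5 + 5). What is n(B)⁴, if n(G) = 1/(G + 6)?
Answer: 2569/1107691524 - 47*√10/92307627 ≈ 7.0911e-7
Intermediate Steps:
B = 9*√10 (B = 9*√(5 + 5) = 9*√10 ≈ 28.461)
n(G) = 1/(6 + G)
n(B)⁴ = (1/(6 + 9*√10))⁴ = (6 + 9*√10)⁻⁴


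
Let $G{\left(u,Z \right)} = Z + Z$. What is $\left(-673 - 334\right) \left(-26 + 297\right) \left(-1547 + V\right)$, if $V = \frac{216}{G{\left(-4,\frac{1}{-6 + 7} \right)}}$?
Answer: $392698783$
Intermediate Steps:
$G{\left(u,Z \right)} = 2 Z$
$V = 108$ ($V = \frac{216}{2 \frac{1}{-6 + 7}} = \frac{216}{2 \cdot 1^{-1}} = \frac{216}{2 \cdot 1} = \frac{216}{2} = 216 \cdot \frac{1}{2} = 108$)
$\left(-673 - 334\right) \left(-26 + 297\right) \left(-1547 + V\right) = \left(-673 - 334\right) \left(-26 + 297\right) \left(-1547 + 108\right) = \left(-1007\right) 271 \left(-1439\right) = \left(-272897\right) \left(-1439\right) = 392698783$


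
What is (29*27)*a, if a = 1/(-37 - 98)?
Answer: -29/5 ≈ -5.8000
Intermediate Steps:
a = -1/135 (a = 1/(-135) = -1/135 ≈ -0.0074074)
(29*27)*a = (29*27)*(-1/135) = 783*(-1/135) = -29/5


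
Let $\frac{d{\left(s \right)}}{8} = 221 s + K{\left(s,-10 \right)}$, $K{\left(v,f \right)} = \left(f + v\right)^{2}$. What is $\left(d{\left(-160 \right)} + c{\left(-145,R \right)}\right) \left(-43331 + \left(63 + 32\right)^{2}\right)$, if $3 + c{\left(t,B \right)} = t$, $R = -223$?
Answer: $1778011368$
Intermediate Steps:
$c{\left(t,B \right)} = -3 + t$
$d{\left(s \right)} = 8 \left(-10 + s\right)^{2} + 1768 s$ ($d{\left(s \right)} = 8 \left(221 s + \left(-10 + s\right)^{2}\right) = 8 \left(\left(-10 + s\right)^{2} + 221 s\right) = 8 \left(-10 + s\right)^{2} + 1768 s$)
$\left(d{\left(-160 \right)} + c{\left(-145,R \right)}\right) \left(-43331 + \left(63 + 32\right)^{2}\right) = \left(\left(8 \left(-10 - 160\right)^{2} + 1768 \left(-160\right)\right) - 148\right) \left(-43331 + \left(63 + 32\right)^{2}\right) = \left(\left(8 \left(-170\right)^{2} - 282880\right) - 148\right) \left(-43331 + 95^{2}\right) = \left(\left(8 \cdot 28900 - 282880\right) - 148\right) \left(-43331 + 9025\right) = \left(\left(231200 - 282880\right) - 148\right) \left(-34306\right) = \left(-51680 - 148\right) \left(-34306\right) = \left(-51828\right) \left(-34306\right) = 1778011368$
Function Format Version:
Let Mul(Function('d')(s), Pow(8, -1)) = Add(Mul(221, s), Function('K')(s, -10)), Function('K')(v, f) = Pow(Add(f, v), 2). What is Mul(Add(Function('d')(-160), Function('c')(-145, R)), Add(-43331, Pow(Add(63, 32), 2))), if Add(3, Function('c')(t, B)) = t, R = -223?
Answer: 1778011368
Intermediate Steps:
Function('c')(t, B) = Add(-3, t)
Function('d')(s) = Add(Mul(8, Pow(Add(-10, s), 2)), Mul(1768, s)) (Function('d')(s) = Mul(8, Add(Mul(221, s), Pow(Add(-10, s), 2))) = Mul(8, Add(Pow(Add(-10, s), 2), Mul(221, s))) = Add(Mul(8, Pow(Add(-10, s), 2)), Mul(1768, s)))
Mul(Add(Function('d')(-160), Function('c')(-145, R)), Add(-43331, Pow(Add(63, 32), 2))) = Mul(Add(Add(Mul(8, Pow(Add(-10, -160), 2)), Mul(1768, -160)), Add(-3, -145)), Add(-43331, Pow(Add(63, 32), 2))) = Mul(Add(Add(Mul(8, Pow(-170, 2)), -282880), -148), Add(-43331, Pow(95, 2))) = Mul(Add(Add(Mul(8, 28900), -282880), -148), Add(-43331, 9025)) = Mul(Add(Add(231200, -282880), -148), -34306) = Mul(Add(-51680, -148), -34306) = Mul(-51828, -34306) = 1778011368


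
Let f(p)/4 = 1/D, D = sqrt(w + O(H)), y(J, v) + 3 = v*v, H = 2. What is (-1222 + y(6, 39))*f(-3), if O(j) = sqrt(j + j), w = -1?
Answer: 1184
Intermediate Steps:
y(J, v) = -3 + v**2 (y(J, v) = -3 + v*v = -3 + v**2)
O(j) = sqrt(2)*sqrt(j) (O(j) = sqrt(2*j) = sqrt(2)*sqrt(j))
D = 1 (D = sqrt(-1 + sqrt(2)*sqrt(2)) = sqrt(-1 + 2) = sqrt(1) = 1)
f(p) = 4 (f(p) = 4/1 = 4*1 = 4)
(-1222 + y(6, 39))*f(-3) = (-1222 + (-3 + 39**2))*4 = (-1222 + (-3 + 1521))*4 = (-1222 + 1518)*4 = 296*4 = 1184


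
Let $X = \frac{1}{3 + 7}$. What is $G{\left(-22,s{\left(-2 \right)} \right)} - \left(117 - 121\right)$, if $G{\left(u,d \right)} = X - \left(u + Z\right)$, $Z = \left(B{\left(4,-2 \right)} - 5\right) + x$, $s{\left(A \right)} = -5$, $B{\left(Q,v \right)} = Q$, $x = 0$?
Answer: $\frac{271}{10} \approx 27.1$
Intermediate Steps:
$Z = -1$ ($Z = \left(4 - 5\right) + 0 = -1 + 0 = -1$)
$X = \frac{1}{10} \approx 0.1$
$G{\left(u,d \right)} = \frac{11}{10} - u$ ($G{\left(u,d \right)} = \frac{1}{10} - \left(u - 1\right) = \frac{1}{10} - \left(-1 + u\right) = \frac{11}{10} - u$)
$G{\left(-22,s{\left(-2 \right)} \right)} - \left(117 - 121\right) = \left(\frac{11}{10} - -22\right) - \left(117 - 121\right) = \left(\frac{11}{10} + 22\right) - \left(117 - 121\right) = \frac{231}{10} - -4 = \frac{231}{10} + 4 = \frac{271}{10}$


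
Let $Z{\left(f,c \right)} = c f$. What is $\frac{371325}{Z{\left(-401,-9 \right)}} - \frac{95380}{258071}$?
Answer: $\frac{31827995885}{310459413} \approx 102.52$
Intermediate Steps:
$\frac{371325}{Z{\left(-401,-9 \right)}} - \frac{95380}{258071} = \frac{371325}{\left(-9\right) \left(-401\right)} - \frac{95380}{258071} = \frac{371325}{3609} - \frac{95380}{258071} = 371325 \cdot \frac{1}{3609} - \frac{95380}{258071} = \frac{123775}{1203} - \frac{95380}{258071} = \frac{31827995885}{310459413}$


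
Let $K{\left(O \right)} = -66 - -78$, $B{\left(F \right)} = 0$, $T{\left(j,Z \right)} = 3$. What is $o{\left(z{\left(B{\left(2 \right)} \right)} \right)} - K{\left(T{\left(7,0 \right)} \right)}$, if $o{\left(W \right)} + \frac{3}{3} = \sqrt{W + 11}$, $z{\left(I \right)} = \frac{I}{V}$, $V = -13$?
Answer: $-13 + \sqrt{11} \approx -9.6834$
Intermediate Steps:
$z{\left(I \right)} = - \frac{I}{13}$ ($z{\left(I \right)} = \frac{I}{-13} = I \left(- \frac{1}{13}\right) = - \frac{I}{13}$)
$K{\left(O \right)} = 12$ ($K{\left(O \right)} = -66 + 78 = 12$)
$o{\left(W \right)} = -1 + \sqrt{11 + W}$ ($o{\left(W \right)} = -1 + \sqrt{W + 11} = -1 + \sqrt{11 + W}$)
$o{\left(z{\left(B{\left(2 \right)} \right)} \right)} - K{\left(T{\left(7,0 \right)} \right)} = \left(-1 + \sqrt{11 - 0}\right) - 12 = \left(-1 + \sqrt{11 + 0}\right) - 12 = \left(-1 + \sqrt{11}\right) - 12 = -13 + \sqrt{11}$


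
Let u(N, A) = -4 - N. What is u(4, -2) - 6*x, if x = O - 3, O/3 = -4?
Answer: 82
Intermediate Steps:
O = -12 (O = 3*(-4) = -12)
x = -15 (x = -12 - 3 = -15)
u(4, -2) - 6*x = (-4 - 1*4) - 6*(-15) = (-4 - 4) + 90 = -8 + 90 = 82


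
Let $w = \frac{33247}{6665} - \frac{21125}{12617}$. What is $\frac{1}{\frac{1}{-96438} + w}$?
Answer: $\frac{261603022890}{866941539797} \approx 0.30175$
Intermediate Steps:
$w = \frac{8989654}{2712655}$ ($w = 33247 \cdot \frac{1}{6665} - \frac{21125}{12617} = \frac{33247}{6665} - \frac{21125}{12617} = \frac{8989654}{2712655} \approx 3.314$)
$\frac{1}{\frac{1}{-96438} + w} = \frac{1}{\frac{1}{-96438} + \frac{8989654}{2712655}} = \frac{1}{- \frac{1}{96438} + \frac{8989654}{2712655}} = \frac{1}{\frac{866941539797}{261603022890}} = \frac{261603022890}{866941539797}$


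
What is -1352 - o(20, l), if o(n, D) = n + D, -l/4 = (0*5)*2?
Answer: -1372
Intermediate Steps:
l = 0 (l = -4*0*5*2 = -0*2 = -4*0 = 0)
o(n, D) = D + n
-1352 - o(20, l) = -1352 - (0 + 20) = -1352 - 1*20 = -1352 - 20 = -1372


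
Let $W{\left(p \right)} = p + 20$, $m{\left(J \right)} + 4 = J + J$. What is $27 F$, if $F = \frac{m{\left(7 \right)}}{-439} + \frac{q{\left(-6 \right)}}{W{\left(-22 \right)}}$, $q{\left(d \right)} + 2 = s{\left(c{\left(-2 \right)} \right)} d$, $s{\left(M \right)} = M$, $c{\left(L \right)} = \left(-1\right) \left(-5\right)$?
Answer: $\frac{189378}{439} \approx 431.38$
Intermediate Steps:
$c{\left(L \right)} = 5$
$m{\left(J \right)} = -4 + 2 J$ ($m{\left(J \right)} = -4 + \left(J + J\right) = -4 + 2 J$)
$q{\left(d \right)} = -2 + 5 d$
$W{\left(p \right)} = 20 + p$
$F = \frac{7014}{439}$ ($F = \frac{-4 + 2 \cdot 7}{-439} + \frac{-2 + 5 \left(-6\right)}{20 - 22} = \left(-4 + 14\right) \left(- \frac{1}{439}\right) + \frac{-2 - 30}{-2} = 10 \left(- \frac{1}{439}\right) - -16 = - \frac{10}{439} + 16 = \frac{7014}{439} \approx 15.977$)
$27 F = 27 \cdot \frac{7014}{439} = \frac{189378}{439}$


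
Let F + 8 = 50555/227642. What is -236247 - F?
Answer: -53777968993/227642 ≈ -2.3624e+5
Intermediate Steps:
F = -1770581/227642 (F = -8 + 50555/227642 = -1770581/227642 ≈ -7.7779)
-236247 - F = -236247 - 1*(-1770581/227642) = -236247 + 1770581/227642 = -53777968993/227642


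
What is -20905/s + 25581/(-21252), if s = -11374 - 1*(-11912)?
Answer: -76339273/1905596 ≈ -40.061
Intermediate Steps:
s = 538 (s = -11374 + 11912 = 538)
-20905/s + 25581/(-21252) = -20905/538 + 25581/(-21252) = -20905*1/538 + 25581*(-1/21252) = -20905/538 - 8527/7084 = -76339273/1905596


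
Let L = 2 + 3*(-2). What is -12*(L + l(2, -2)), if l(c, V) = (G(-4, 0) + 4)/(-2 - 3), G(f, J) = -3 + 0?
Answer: 252/5 ≈ 50.400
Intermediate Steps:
G(f, J) = -3
L = -4 (L = 2 - 6 = -4)
l(c, V) = -⅕ (l(c, V) = (-3 + 4)/(-2 - 3) = 1/(-5) = 1*(-⅕) = -⅕)
-12*(L + l(2, -2)) = -12*(-4 - ⅕) = -12*(-21/5) = 252/5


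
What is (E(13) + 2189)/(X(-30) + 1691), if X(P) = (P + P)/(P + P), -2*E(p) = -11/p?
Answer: 6325/4888 ≈ 1.2940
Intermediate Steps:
E(p) = 11/(2*p) (E(p) = -(-11)/(2*p) = 11/(2*p))
X(P) = 1 (X(P) = (2*P)/((2*P)) = (2*P)*(1/(2*P)) = 1)
(E(13) + 2189)/(X(-30) + 1691) = ((11/2)/13 + 2189)/(1 + 1691) = ((11/2)*(1/13) + 2189)/1692 = (11/26 + 2189)*(1/1692) = (56925/26)*(1/1692) = 6325/4888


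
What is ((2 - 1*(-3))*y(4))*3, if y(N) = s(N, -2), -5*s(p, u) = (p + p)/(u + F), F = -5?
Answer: 24/7 ≈ 3.4286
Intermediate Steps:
s(p, u) = -2*p/(5*(-5 + u)) (s(p, u) = -(p + p)/(5*(u - 5)) = -2*p/(5*(-5 + u)))
y(N) = 2*N/35 (y(N) = -2*N/(-25 + 5*(-2)) = -2*N/(-25 - 10) = -2*N/(-35) = -2*N*(-1/35) = 2*N/35)
((2 - 1*(-3))*y(4))*3 = ((2 - 1*(-3))*((2/35)*4))*3 = ((2 + 3)*(8/35))*3 = (5*(8/35))*3 = (8/7)*3 = 24/7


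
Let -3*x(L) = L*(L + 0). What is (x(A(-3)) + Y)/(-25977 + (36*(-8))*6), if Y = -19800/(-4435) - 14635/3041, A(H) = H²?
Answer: 73767794/74730552735 ≈ 0.00098712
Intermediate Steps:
Y = -938885/2697367 (Y = -19800*(-1/4435) - 14635*1/3041 = 3960/887 - 14635/3041 = -938885/2697367 ≈ -0.34807)
x(L) = -L²/3 (x(L) = -L*(L + 0)/3 = -L*L/3 = -L²/3)
(x(A(-3)) + Y)/(-25977 + (36*(-8))*6) = (-((-3)²)²/3 - 938885/2697367)/(-25977 + (36*(-8))*6) = (-⅓*9² - 938885/2697367)/(-25977 - 288*6) = (-⅓*81 - 938885/2697367)/(-25977 - 1728) = (-27 - 938885/2697367)/(-27705) = -73767794/2697367*(-1/27705) = 73767794/74730552735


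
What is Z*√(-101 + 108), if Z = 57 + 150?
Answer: 207*√7 ≈ 547.67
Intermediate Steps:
Z = 207
Z*√(-101 + 108) = 207*√(-101 + 108) = 207*√7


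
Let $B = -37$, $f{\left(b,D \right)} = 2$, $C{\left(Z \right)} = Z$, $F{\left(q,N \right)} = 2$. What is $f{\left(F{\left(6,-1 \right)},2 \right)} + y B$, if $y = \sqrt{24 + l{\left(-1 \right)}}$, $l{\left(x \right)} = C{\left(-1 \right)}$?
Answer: $2 - 37 \sqrt{23} \approx -175.45$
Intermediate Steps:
$l{\left(x \right)} = -1$
$y = \sqrt{23}$ ($y = \sqrt{24 - 1} = \sqrt{23} \approx 4.7958$)
$f{\left(F{\left(6,-1 \right)},2 \right)} + y B = 2 + \sqrt{23} \left(-37\right) = 2 - 37 \sqrt{23}$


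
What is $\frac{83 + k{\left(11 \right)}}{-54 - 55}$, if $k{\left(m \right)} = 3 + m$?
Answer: $- \frac{97}{109} \approx -0.88991$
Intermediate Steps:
$\frac{83 + k{\left(11 \right)}}{-54 - 55} = \frac{83 + \left(3 + 11\right)}{-54 - 55} = \frac{83 + 14}{-109} = 97 \left(- \frac{1}{109}\right) = - \frac{97}{109}$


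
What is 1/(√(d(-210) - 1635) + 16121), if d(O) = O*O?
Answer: 16121/259844176 - √42465/259844176 ≈ 6.1248e-5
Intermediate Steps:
d(O) = O²
1/(√(d(-210) - 1635) + 16121) = 1/(√((-210)² - 1635) + 16121) = 1/(√(44100 - 1635) + 16121) = 1/(√42465 + 16121) = 1/(16121 + √42465)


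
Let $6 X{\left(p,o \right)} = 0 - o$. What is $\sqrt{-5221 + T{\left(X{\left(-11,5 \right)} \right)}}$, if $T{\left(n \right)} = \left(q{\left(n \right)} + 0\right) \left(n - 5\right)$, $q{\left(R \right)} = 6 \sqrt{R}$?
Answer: $\frac{\sqrt{-187956 - 210 i \sqrt{30}}}{6} \approx 0.22109 - 72.257 i$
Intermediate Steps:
$X{\left(p,o \right)} = - \frac{o}{6}$ ($X{\left(p,o \right)} = \frac{0 - o}{6} = \frac{\left(-1\right) o}{6} = - \frac{o}{6}$)
$T{\left(n \right)} = 6 \sqrt{n} \left(-5 + n\right)$ ($T{\left(n \right)} = \left(6 \sqrt{n} + 0\right) \left(n - 5\right) = 6 \sqrt{n} \left(-5 + n\right)$)
$\sqrt{-5221 + T{\left(X{\left(-11,5 \right)} \right)}} = \sqrt{-5221 + 6 \sqrt{\left(- \frac{1}{6}\right) 5} \left(-5 - \frac{5}{6}\right)} = \sqrt{-5221 + 6 \sqrt{- \frac{5}{6}} \left(-5 - \frac{5}{6}\right)} = \sqrt{-5221 + 6 \frac{i \sqrt{30}}{6} \left(- \frac{35}{6}\right)} = \sqrt{-5221 - \frac{35 i \sqrt{30}}{6}}$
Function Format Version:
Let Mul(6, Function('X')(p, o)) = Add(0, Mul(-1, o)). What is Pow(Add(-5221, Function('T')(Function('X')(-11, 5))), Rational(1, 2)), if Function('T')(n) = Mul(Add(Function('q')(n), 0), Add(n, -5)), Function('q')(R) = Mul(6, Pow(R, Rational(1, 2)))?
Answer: Mul(Rational(1, 6), Pow(Add(-187956, Mul(-210, I, Pow(30, Rational(1, 2)))), Rational(1, 2))) ≈ Add(0.22109, Mul(-72.257, I))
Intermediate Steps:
Function('X')(p, o) = Mul(Rational(-1, 6), o) (Function('X')(p, o) = Mul(Rational(1, 6), Add(0, Mul(-1, o))) = Mul(Rational(1, 6), Mul(-1, o)) = Mul(Rational(-1, 6), o))
Function('T')(n) = Mul(6, Pow(n, Rational(1, 2)), Add(-5, n)) (Function('T')(n) = Mul(Add(Mul(6, Pow(n, Rational(1, 2))), 0), Add(n, -5)) = Mul(Mul(6, Pow(n, Rational(1, 2))), Add(-5, n)) = Mul(6, Pow(n, Rational(1, 2)), Add(-5, n)))
Pow(Add(-5221, Function('T')(Function('X')(-11, 5))), Rational(1, 2)) = Pow(Add(-5221, Mul(6, Pow(Mul(Rational(-1, 6), 5), Rational(1, 2)), Add(-5, Mul(Rational(-1, 6), 5)))), Rational(1, 2)) = Pow(Add(-5221, Mul(6, Pow(Rational(-5, 6), Rational(1, 2)), Add(-5, Rational(-5, 6)))), Rational(1, 2)) = Pow(Add(-5221, Mul(6, Mul(Rational(1, 6), I, Pow(30, Rational(1, 2))), Rational(-35, 6))), Rational(1, 2)) = Pow(Add(-5221, Mul(Rational(-35, 6), I, Pow(30, Rational(1, 2)))), Rational(1, 2))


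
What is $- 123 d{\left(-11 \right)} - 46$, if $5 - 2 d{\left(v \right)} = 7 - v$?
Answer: $\frac{1507}{2} \approx 753.5$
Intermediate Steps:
$d{\left(v \right)} = -1 + \frac{v}{2}$ ($d{\left(v \right)} = \frac{5}{2} - \frac{7 - v}{2} = \frac{5}{2} + \left(- \frac{7}{2} + \frac{v}{2}\right) = -1 + \frac{v}{2}$)
$- 123 d{\left(-11 \right)} - 46 = - 123 \left(-1 + \frac{1}{2} \left(-11\right)\right) - 46 = - 123 \left(-1 - \frac{11}{2}\right) - 46 = \left(-123\right) \left(- \frac{13}{2}\right) - 46 = \frac{1599}{2} - 46 = \frac{1507}{2}$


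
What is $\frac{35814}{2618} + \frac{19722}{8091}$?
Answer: $\frac{56900545}{3530373} \approx 16.117$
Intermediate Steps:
$\frac{35814}{2618} + \frac{19722}{8091} = 35814 \cdot \frac{1}{2618} + 19722 \cdot \frac{1}{8091} = \frac{17907}{1309} + \frac{6574}{2697} = \frac{56900545}{3530373}$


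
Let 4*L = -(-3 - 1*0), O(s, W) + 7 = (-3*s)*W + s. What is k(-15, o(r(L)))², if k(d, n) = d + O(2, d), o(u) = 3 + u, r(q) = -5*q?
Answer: 4900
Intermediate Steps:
O(s, W) = -7 + s - 3*W*s (O(s, W) = -7 + ((-3*s)*W + s) = -7 + (-3*W*s + s) = -7 + (s - 3*W*s) = -7 + s - 3*W*s)
L = ¾ (L = (-(-3 - 1*0))/4 = (-(-3 + 0))/4 = (-1*(-3))/4 = (¼)*3 = ¾ ≈ 0.75000)
k(d, n) = -5 - 5*d (k(d, n) = d + (-7 + 2 - 3*d*2) = d + (-7 + 2 - 6*d) = d + (-5 - 6*d) = -5 - 5*d)
k(-15, o(r(L)))² = (-5 - 5*(-15))² = (-5 + 75)² = 70² = 4900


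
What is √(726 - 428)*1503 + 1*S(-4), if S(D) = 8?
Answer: 8 + 1503*√298 ≈ 25954.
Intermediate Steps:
√(726 - 428)*1503 + 1*S(-4) = √(726 - 428)*1503 + 1*8 = √298*1503 + 8 = 1503*√298 + 8 = 8 + 1503*√298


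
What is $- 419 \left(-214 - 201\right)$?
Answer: $173885$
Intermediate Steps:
$- 419 \left(-214 - 201\right) = \left(-419\right) \left(-415\right) = 173885$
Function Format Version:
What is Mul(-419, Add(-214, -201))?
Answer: 173885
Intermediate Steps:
Mul(-419, Add(-214, -201)) = Mul(-419, -415) = 173885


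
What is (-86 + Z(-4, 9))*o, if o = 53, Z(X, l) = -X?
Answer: -4346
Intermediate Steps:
(-86 + Z(-4, 9))*o = (-86 - 1*(-4))*53 = (-86 + 4)*53 = -82*53 = -4346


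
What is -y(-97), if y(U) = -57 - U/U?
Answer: 58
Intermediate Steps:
y(U) = -58 (y(U) = -57 - 1*1 = -57 - 1 = -58)
-y(-97) = -1*(-58) = 58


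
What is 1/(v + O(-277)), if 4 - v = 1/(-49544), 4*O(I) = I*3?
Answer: -49544/10094589 ≈ -0.0049080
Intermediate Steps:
O(I) = 3*I/4 (O(I) = (I*3)/4 = (3*I)/4 = 3*I/4)
v = 198177/49544 (v = 4 - 1/(-49544) = 4 - 1*(-1/49544) = 4 + 1/49544 = 198177/49544 ≈ 4.0000)
1/(v + O(-277)) = 1/(198177/49544 + (¾)*(-277)) = 1/(198177/49544 - 831/4) = 1/(-10094589/49544) = -49544/10094589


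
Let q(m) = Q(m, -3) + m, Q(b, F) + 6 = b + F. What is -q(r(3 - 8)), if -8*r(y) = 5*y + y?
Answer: 3/2 ≈ 1.5000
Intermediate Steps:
r(y) = -3*y/4 (r(y) = -(5*y + y)/8 = -3*y/4)
Q(b, F) = -6 + F + b (Q(b, F) = -6 + (b + F) = -6 + (F + b) = -6 + F + b)
q(m) = -9 + 2*m (q(m) = (-6 - 3 + m) + m = (-9 + m) + m = -9 + 2*m)
-q(r(3 - 8)) = -(-9 + 2*(-3*(3 - 8)/4)) = -(-9 + 2*(-¾*(-5))) = -(-9 + 2*(15/4)) = -(-9 + 15/2) = -1*(-3/2) = 3/2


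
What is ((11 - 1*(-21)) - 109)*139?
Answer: -10703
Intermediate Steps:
((11 - 1*(-21)) - 109)*139 = ((11 + 21) - 109)*139 = (32 - 109)*139 = -77*139 = -10703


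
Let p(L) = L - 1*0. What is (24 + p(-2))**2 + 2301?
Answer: 2785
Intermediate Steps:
p(L) = L (p(L) = L + 0 = L)
(24 + p(-2))**2 + 2301 = (24 - 2)**2 + 2301 = 22**2 + 2301 = 484 + 2301 = 2785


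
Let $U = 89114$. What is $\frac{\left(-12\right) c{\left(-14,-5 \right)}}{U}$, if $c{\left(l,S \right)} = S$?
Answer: $\frac{30}{44557} \approx 0.00067329$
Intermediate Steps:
$\frac{\left(-12\right) c{\left(-14,-5 \right)}}{U} = \frac{\left(-12\right) \left(-5\right)}{89114} = 60 \cdot \frac{1}{89114} = \frac{30}{44557}$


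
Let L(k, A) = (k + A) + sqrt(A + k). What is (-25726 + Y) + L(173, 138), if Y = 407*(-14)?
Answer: -31113 + sqrt(311) ≈ -31095.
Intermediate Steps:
Y = -5698
L(k, A) = A + k + sqrt(A + k) (L(k, A) = (A + k) + sqrt(A + k) = A + k + sqrt(A + k))
(-25726 + Y) + L(173, 138) = (-25726 - 5698) + (138 + 173 + sqrt(138 + 173)) = -31424 + (138 + 173 + sqrt(311)) = -31424 + (311 + sqrt(311)) = -31113 + sqrt(311)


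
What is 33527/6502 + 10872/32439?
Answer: 386090699/70306126 ≈ 5.4916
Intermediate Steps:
33527/6502 + 10872/32439 = 33527*(1/6502) + 10872*(1/32439) = 33527/6502 + 3624/10813 = 386090699/70306126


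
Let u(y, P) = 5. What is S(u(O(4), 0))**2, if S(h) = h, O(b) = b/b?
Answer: 25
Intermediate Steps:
O(b) = 1
S(u(O(4), 0))**2 = 5**2 = 25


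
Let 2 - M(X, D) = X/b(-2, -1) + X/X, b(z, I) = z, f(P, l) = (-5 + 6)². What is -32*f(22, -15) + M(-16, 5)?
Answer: -39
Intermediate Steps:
f(P, l) = 1 (f(P, l) = 1² = 1)
M(X, D) = 1 + X/2 (M(X, D) = 2 - (X/(-2) + X/X) = 2 - (X*(-½) + 1) = 2 - (-X/2 + 1) = 2 - (1 - X/2) = 2 + (-1 + X/2) = 1 + X/2)
-32*f(22, -15) + M(-16, 5) = -32*1 + (1 + (½)*(-16)) = -32 + (1 - 8) = -32 - 7 = -39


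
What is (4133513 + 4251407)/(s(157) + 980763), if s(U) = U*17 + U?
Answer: 8384920/983589 ≈ 8.5248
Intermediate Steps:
s(U) = 18*U (s(U) = 17*U + U = 18*U)
(4133513 + 4251407)/(s(157) + 980763) = (4133513 + 4251407)/(18*157 + 980763) = 8384920/(2826 + 980763) = 8384920/983589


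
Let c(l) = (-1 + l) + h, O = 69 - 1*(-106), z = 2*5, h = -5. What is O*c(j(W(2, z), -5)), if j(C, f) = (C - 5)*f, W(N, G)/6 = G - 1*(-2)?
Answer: -59675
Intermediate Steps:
z = 10
O = 175 (O = 69 + 106 = 175)
W(N, G) = 12 + 6*G (W(N, G) = 6*(G - 1*(-2)) = 6*(G + 2) = 6*(2 + G) = 12 + 6*G)
j(C, f) = f*(-5 + C) (j(C, f) = (-5 + C)*f = f*(-5 + C))
c(l) = -6 + l (c(l) = (-1 + l) - 5 = -6 + l)
O*c(j(W(2, z), -5)) = 175*(-6 - 5*(-5 + (12 + 6*10))) = 175*(-6 - 5*(-5 + (12 + 60))) = 175*(-6 - 5*(-5 + 72)) = 175*(-6 - 5*67) = 175*(-6 - 335) = 175*(-341) = -59675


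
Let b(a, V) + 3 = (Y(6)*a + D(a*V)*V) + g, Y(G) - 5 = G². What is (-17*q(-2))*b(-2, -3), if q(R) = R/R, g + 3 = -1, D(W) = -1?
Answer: 1462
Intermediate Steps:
g = -4 (g = -3 - 1 = -4)
Y(G) = 5 + G²
b(a, V) = -7 - V + 41*a (b(a, V) = -3 + (((5 + 6²)*a - V) - 4) = -3 + (((5 + 36)*a - V) - 4) = -3 + ((41*a - V) - 4) = -3 + ((-V + 41*a) - 4) = -3 + (-4 - V + 41*a) = -7 - V + 41*a)
q(R) = 1
(-17*q(-2))*b(-2, -3) = (-17*1)*(-7 - 1*(-3) + 41*(-2)) = -17*(-7 + 3 - 82) = -17*(-86) = 1462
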